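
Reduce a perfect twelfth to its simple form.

Take out an octave (7 from the number): 12 − 7 = 5.
That makes a perfect twelfth a compound perfect fifth — an octave plus a perfect fifth.

perfect fifth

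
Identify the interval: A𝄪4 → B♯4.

A to B spans two letter names (A-B) — that makes it a second of some quality.
At 1 semitone, A##4→B#4 falls one short of a major second: minor.

minor second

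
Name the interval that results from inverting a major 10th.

First reduce the compound major tenth to its simple form, a major third.
Interval numbers invert to sum to nine: 3 + 6 = 9, so a third inverts to a sixth.
Quality inverts too: major becomes minor. That makes the inversion a minor sixth.

minor 6th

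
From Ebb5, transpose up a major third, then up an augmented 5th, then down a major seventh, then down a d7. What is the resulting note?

A major third up from Ebb5 is Gb5.
Gb5 up an augmented fifth → D6 (8 semitones).
Down a major seventh from D6: Eb5 (11 semitones down).
A diminished seventh down from Eb5 is F#4.

F#4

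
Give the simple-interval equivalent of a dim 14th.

Each octave removed subtracts seven from the number: 14 − 7 = 7.
Quality carries through unchanged, so the simple form is a diminished seventh.

d7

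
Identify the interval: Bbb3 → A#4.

AA7

B to A spans seven letter names (B-C-D-E-F-G-A): a seventh.
Bbb3 to A#4 spans 13 semitones — two semitones wider than the major seventh (11) — giving a doubly augmented seventh.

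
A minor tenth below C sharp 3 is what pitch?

A sharp 1

The tenth's letter: C down three letter names plus an octave → A.
A minor tenth spans 15 semitones, so from C#3 the target pitch is A#1.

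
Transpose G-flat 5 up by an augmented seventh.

Seven letter names up from G: F.
An augmented seventh is 12 semitones; 12 semitones up from Gb5 gives F#6.

F-sharp 6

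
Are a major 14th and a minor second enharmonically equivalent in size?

A major fourteenth is 23 semitones but a minor second is 1 semitone — different sizes.

No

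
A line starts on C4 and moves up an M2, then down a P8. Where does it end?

D3

A major second up from C4 is D4.
D4 down a perfect octave → D3 (12 semitones).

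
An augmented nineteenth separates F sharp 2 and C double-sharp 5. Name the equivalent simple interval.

Subtracting seven from the interval number removes an octave: 19 − 14 = 5.
So an augmented nineteenth is 2 octaves plus an augmented fifth. The quality is unchanged.

augmented 5th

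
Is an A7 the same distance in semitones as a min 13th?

12 semitones (augmented seventh) vs 20 semitones (minor thirteenth): not equal.

No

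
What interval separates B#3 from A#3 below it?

Descending from B#3 to A#3 is the same interval as ascending A#3 to B#3.
A to B spans two letter names (A-B) — that makes it a second of some quality.
Counting semitones, A#3→B#3 is 2, which is the major second.

M2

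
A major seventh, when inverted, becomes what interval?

minor second

Interval numbers invert to sum to nine: 7 + 2 = 9, so a seventh inverts to a second.
And major becomes minor under inversion, so we get a minor second.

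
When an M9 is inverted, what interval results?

First reduce the compound major ninth to its simple form, a major second.
Inverted interval numbers add to nine, so a second pairs with a seventh (2 + 7 = 9).
The quality also flips — major becomes minor — giving a minor seventh.

minor seventh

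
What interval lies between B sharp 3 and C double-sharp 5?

major ninth

B to C spans two letter names (B-C), plus an octave, so the interval is some kind of ninth.
The major ninth spans 14 semitones, and B#3 to C##5 is exactly 14 semitones — so this is a major ninth.
(Equivalently, a compound major second: a major second plus an octave.)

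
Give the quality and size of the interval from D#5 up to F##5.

M3

D to F spans three letter names (D-E-F) — that makes it a third of some quality.
D#5 to F##5 is 4 semitones, matching the major third exactly, so the quality is major.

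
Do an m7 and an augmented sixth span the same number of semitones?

A minor seventh = 10 semitones = an augmented sixth; enharmonically equal.

Yes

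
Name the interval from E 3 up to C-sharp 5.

E to C spans six letter names (E-F-G-A-B-C), plus an octave: a thirteenth.
The major thirteenth spans 21 semitones, and E3 to C#5 is exactly 21 semitones — so this is a major thirteenth.
(Equivalently, a compound major sixth: a major sixth plus an octave.)

major thirteenth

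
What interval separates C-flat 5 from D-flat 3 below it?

Descending from Cb5 to Db3 is the same interval as ascending Db3 to Cb5.
D to C spans seven letter names (D-E-F-G-A-B-C), plus an octave, so the interval is some kind of fourteenth.
A major fourteenth would be 23 semitones, but Db3 to Cb5 is 22 — one semitone narrower, making it a minor fourteenth.
(Equivalently, a compound minor seventh: a minor seventh plus an octave.)

minor fourteenth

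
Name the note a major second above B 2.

Two letter names up from B: C.
A major second spans 2 semitones, so from B2 the target pitch is C#3.

C sharp 3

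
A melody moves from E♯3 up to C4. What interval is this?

d6

E to C spans six letter names (E-F-G-A-B-C) — that makes it a sixth of some quality.
E#3 to C4 spans 7 semitones — two semitones narrower than the major sixth (9) — giving a diminished sixth.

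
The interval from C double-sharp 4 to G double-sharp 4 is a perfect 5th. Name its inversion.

The rule of nine gives the new number: 9 − 5 = 4, so a fifth becomes a fourth.
The quality also flips — perfect stays perfect — giving a perfect fourth.

P4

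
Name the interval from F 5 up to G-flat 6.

minor ninth

F to G spans two letter names (F-G), plus an octave, so the interval is some kind of ninth.
F5 to Gb6 is 13 semitones, a half step short of the major ninth (14), so this is minor.
(Equivalently, a compound minor second: a minor second plus an octave.)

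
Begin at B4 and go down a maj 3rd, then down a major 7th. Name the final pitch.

Ab3

B4 down a major third → G4 (4 semitones).
Down a major seventh from G4: Ab3 (11 semitones down).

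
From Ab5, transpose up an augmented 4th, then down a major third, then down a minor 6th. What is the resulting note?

D5

Up an augmented fourth from Ab5: D6 (6 semitones up).
Down a major third from D6: Bb5 (4 semitones down).
Bb5 down a minor sixth → D5 (8 semitones).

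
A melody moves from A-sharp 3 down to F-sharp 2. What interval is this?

Descending from A#3 to F#2 is the same interval as ascending F#2 to A#3.
F to A spans three letter names (F-G-A), plus an octave — that makes it a tenth of some quality.
F#2 to A#3 is 16 semitones, matching the major tenth exactly, so the quality is major.
(Equivalently, a compound major third: a major third plus an octave.)

major tenth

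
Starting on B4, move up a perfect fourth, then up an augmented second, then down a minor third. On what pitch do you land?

D##5

B4 up a perfect fourth → E5 (5 semitones).
An augmented second up from E5 is F##5.
A minor third down from F##5 is D##5.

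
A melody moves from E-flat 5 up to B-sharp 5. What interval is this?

doubly augmented fifth

E to B spans five letter names (E-F-G-A-B), so the interval is some kind of fifth.
Eb5 to B#5 spans 9 semitones — two semitones wider than the perfect fifth (7) — giving a doubly augmented fifth.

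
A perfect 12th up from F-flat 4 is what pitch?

Five letters up from F (plus an octave) reaches C.
Moving 19 semitones up from Fb4 (the size of a perfect twelfth) reaches Cb6.

C-flat 6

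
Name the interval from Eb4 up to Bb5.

E to B spans five letter names (E-F-G-A-B), plus an octave, so the interval is some kind of twelfth.
Counting semitones, Eb4→Bb5 is 19, which is the perfect twelfth.
(Equivalently, a compound perfect fifth: a perfect fifth plus an octave.)

perfect twelfth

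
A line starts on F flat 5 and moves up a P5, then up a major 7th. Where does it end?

Up a perfect fifth from Fb5: Cb6 (7 semitones up).
A major seventh up from Cb6 is Bb6.

B flat 6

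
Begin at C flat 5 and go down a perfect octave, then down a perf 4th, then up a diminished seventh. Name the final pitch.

Down a perfect octave from Cb5: Cb4 (12 semitones down).
A perfect fourth down from Cb4 is Gb3.
Up a diminished seventh from Gb3: Fbb4 (9 semitones up).

F double-flat 4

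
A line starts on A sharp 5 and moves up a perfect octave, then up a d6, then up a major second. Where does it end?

Up a perfect octave from A#5: A#6 (12 semitones up).
A diminished sixth up from A#6 is F7.
F7 up a major second → G7 (2 semitones).

G 7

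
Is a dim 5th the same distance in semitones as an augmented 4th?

Yes

A diminished fifth = 6 semitones = an augmented fourth; enharmonically equal.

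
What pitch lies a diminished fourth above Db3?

Gbb3

Counting four letter names up from D lands on G.
Moving 4 semitones up from Db3 (the size of a diminished fourth) reaches Gbb3.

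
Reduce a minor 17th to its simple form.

minor 3rd

Take out 2 octaves (14 from the number): 17 − 14 = 3.
Quality carries through unchanged, so the simple form is a minor third.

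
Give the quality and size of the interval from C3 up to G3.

P5

C to G spans five letter names (C-D-E-F-G), so the interval is some kind of fifth.
C3 to G3 is 7 semitones, matching the perfect fifth exactly, so the quality is perfect.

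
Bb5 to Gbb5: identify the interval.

augmented third

Descending from Bb5 to Gbb5 is the same interval as ascending Gbb5 to Bb5.
G to B spans three letter names (G-A-B): a third.
A major third would be 4 semitones; Gbb5 to Bb5 is 5, one semitone wider, so the interval is augmented.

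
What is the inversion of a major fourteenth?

m2

First reduce the compound major fourteenth to its simple form, a major seventh.
Inverted interval numbers add to nine, so a seventh pairs with a second (7 + 2 = 9).
And major becomes minor under inversion, so we get a minor second.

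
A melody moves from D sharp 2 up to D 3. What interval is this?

D to D is the same letter name, plus an octave — that makes it an octave of some quality.
D#2 to D3 spans 11 semitones — one semitone narrower than the perfect octave (12) — giving a diminished octave.

diminished octave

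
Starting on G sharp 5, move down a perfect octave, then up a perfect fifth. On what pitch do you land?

A perfect octave down from G#5 is G#4.
A perfect fifth up from G#4 is D#5.

D sharp 5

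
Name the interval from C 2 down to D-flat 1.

Descending from C2 to Db1 is the same interval as ascending Db1 to C2.
D to C spans seven letter names (D-E-F-G-A-B-C), so the interval is some kind of seventh.
The major seventh spans 11 semitones, and Db1 to C2 is exactly 11 semitones — so this is a major seventh.

major seventh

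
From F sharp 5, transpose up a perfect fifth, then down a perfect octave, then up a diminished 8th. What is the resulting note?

C 6

Up a perfect fifth from F#5: C#6 (7 semitones up).
C#6 down a perfect octave → C#5 (12 semitones).
C#5 up a diminished octave → C6 (11 semitones).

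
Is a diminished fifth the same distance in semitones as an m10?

A diminished fifth spans 6 semitones; a minor tenth spans 15 semitones. They differ by 9.

No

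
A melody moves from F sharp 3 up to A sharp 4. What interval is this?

major tenth

F to A spans three letter names (F-G-A), plus an octave — that makes it a tenth of some quality.
The major tenth spans 16 semitones, and F#3 to A#4 is exactly 16 semitones — so this is a major tenth.
(Equivalently, a compound major third: a major third plus an octave.)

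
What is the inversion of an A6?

The rule of nine gives the new number: 9 − 6 = 3, so a sixth becomes a third.
And augmented becomes diminished under inversion, so we get a diminished third.

d3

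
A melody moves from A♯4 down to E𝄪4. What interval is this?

diminished fourth

Descending from A#4 to E##4 is the same interval as ascending E##4 to A#4.
E to A spans four letter names (E-F-G-A) — that makes it a fourth of some quality.
A perfect fourth would be 5 semitones; E##4 to A#4 is 4, one semitone narrower, so the interval is diminished.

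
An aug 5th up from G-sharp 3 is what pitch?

The fifth takes the letter from G up to D.
An augmented fifth is 8 semitones; 8 semitones up from G#3 gives D##4.

D-double-sharp 4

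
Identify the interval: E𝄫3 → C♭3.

minor 3rd

Descending from Ebb3 to Cb3 is the same interval as ascending Cb3 to Ebb3.
C to E spans three letter names (C-D-E), so the interval is some kind of third.
Cb3 to Ebb3 is 3 semitones, a half step short of the major third (4), so this is minor.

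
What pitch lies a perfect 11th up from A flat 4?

D flat 6

Four letters up from A (plus an octave) reaches D.
Moving 17 semitones up from Ab4 (the size of a perfect eleventh) reaches Db6.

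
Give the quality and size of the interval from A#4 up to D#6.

perfect eleventh

A to D spans four letter names (A-B-C-D), plus an octave, so the interval is some kind of eleventh.
The perfect eleventh spans 17 semitones, and A#4 to D#6 is exactly 17 semitones — so this is a perfect eleventh.
(Equivalently, a compound perfect fourth: a perfect fourth plus an octave.)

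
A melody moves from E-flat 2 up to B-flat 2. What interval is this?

E to B spans five letter names (E-F-G-A-B): a fifth.
The perfect fifth spans 7 semitones, and Eb2 to Bb2 is exactly 7 semitones — so this is a perfect fifth.

perfect fifth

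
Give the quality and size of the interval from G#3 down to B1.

M13

Descending from G#3 to B1 is the same interval as ascending B1 to G#3.
B to G spans six letter names (B-C-D-E-F-G), plus an octave, so the interval is some kind of thirteenth.
The major thirteenth spans 21 semitones, and B1 to G#3 is exactly 21 semitones — so this is a major thirteenth.
(Equivalently, a compound major sixth: a major sixth plus an octave.)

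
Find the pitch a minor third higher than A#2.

C#3

Three letter names up from A: C.
A minor third is 3 semitones; 3 semitones up from A#2 gives C#3.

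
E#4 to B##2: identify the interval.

Descending from E#4 to B##2 is the same interval as ascending B##2 to E#4.
B to E spans four letter names (B-C-D-E), plus an octave: an eleventh.
The perfect eleventh is 17 semitones; here we have 16, one semitone narrower: diminished.
(Equivalently, a compound diminished fourth: a diminished fourth plus an octave.)

diminished eleventh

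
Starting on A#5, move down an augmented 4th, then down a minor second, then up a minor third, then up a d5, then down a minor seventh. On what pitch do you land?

An augmented fourth down from A#5 is E5.
A minor second down from E5 is D#5.
A minor third up from D#5 is F#5.
A diminished fifth up from F#5 is C6.
A minor seventh down from C6 is D5.

D5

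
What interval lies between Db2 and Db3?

perfect octave

D to D is the same letter name, plus an octave — that makes it an octave of some quality.
Db2 to Db3 is 12 semitones, matching the perfect octave exactly, so the quality is perfect.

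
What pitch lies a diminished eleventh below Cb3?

Four letters down from C (plus an octave) reaches G.
A diminished eleventh is 16 semitones; 16 semitones down from Cb3 gives G1.

G1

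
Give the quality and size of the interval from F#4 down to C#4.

perfect fourth

Descending from F#4 to C#4 is the same interval as ascending C#4 to F#4.
C to F spans four letter names (C-D-E-F): a fourth.
The perfect fourth spans 5 semitones, and C#4 to F#4 is exactly 5 semitones — so this is a perfect fourth.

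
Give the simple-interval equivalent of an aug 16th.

Each octave removed subtracts seven from the number: 16 − 14 = 2.
That makes an augmented sixteenth a compound augmented second — 2 octaves plus an augmented second.

augmented 2nd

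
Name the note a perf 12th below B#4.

E#3

Counting five letter names plus an octave down from B lands on E.
A perfect twelfth spans 19 semitones, so from B#4 the target pitch is E#3.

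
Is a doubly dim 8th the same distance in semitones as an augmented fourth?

No

A doubly diminished octave is 10 semitones but an augmented fourth is 6 semitones — different sizes.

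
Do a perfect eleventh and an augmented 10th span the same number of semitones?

Yes

Both span 17 semitones: a perfect eleventh and an augmented tenth are the same chromatic distance.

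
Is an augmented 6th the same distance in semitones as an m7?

Yes

An augmented sixth spans 10 semitones, and a minor seventh also spans 10 semitones — they're enharmonic.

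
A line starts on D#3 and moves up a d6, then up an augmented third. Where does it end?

D#4

D#3 up a diminished sixth → Bb3 (7 semitones).
An augmented third up from Bb3 is D#4.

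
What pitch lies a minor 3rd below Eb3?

C3

The third takes the letter from E down to C.
Moving 3 semitones down from Eb3 (the size of a minor third) reaches C3.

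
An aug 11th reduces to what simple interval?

Subtracting seven from the interval number removes an octave: 11 − 7 = 4.
So an augmented eleventh is an octave plus an augmented fourth. The quality is unchanged.

A4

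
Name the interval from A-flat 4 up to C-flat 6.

A to C spans three letter names (A-B-C), plus an octave, so the interval is some kind of tenth.
A major tenth would be 16 semitones, but Ab4 to Cb6 is 15 — one semitone narrower, making it a minor tenth.
(Equivalently, a compound minor third: a minor third plus an octave.)

minor tenth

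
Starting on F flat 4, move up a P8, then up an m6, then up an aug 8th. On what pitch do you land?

D flat 7

Fb4 up a perfect octave → Fb5 (12 semitones).
Fb5 up a minor sixth → Dbb6 (8 semitones).
An augmented octave up from Dbb6 is Db7.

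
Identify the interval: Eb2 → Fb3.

m9

E to F spans two letter names (E-F), plus an octave, so the interval is some kind of ninth.
At 13 semitones, Eb2→Fb3 falls one short of a major ninth: minor.
(Equivalently, a compound minor second: a minor second plus an octave.)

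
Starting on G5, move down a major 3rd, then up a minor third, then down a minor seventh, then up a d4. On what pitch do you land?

A major third down from G5 is Eb5.
A minor third up from Eb5 is Gb5.
A minor seventh down from Gb5 is Ab4.
A diminished fourth up from Ab4 is Dbb5.

Dbb5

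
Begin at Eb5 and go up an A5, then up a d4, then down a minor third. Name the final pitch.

Up an augmented fifth from Eb5: B5 (8 semitones up).
Up a diminished fourth from B5: Eb6 (4 semitones up).
A minor third down from Eb6 is C6.

C6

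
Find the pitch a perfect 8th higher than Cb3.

Cb4

The letter stays C (same as the start), shifted an octave up.
A perfect octave is 12 semitones; 12 semitones up from Cb3 gives Cb4.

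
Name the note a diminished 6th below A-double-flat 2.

C 2

Six letter names down from A: C.
Moving 7 semitones down from Abb2 (the size of a diminished sixth) reaches C2.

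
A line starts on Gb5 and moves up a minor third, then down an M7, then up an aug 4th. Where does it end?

Fb5

Gb5 up a minor third → Bbb5 (3 semitones).
Down a major seventh from Bbb5: Cbb5 (11 semitones down).
Up an augmented fourth from Cbb5: Fb5 (6 semitones up).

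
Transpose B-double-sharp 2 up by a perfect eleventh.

The eleventh's letter: B up four letter names plus an octave → E.
Moving 17 semitones up from B##2 (the size of a perfect eleventh) reaches E##4.

E-double-sharp 4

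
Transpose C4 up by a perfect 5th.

G4

The fifth takes the letter from C up to G.
Moving 7 semitones up from C4 (the size of a perfect fifth) reaches G4.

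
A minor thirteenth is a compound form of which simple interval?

Subtracting seven from the interval number removes an octave: 13 − 7 = 6.
That makes a minor thirteenth a compound minor sixth — an octave plus a minor sixth.

minor 6th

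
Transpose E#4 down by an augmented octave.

An octave keeps the letter name E, an octave down from E.
An augmented octave is 13 semitones; 13 semitones down from E#4 gives E3.

E3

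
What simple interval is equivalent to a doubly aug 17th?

doubly augmented third

Each octave removed subtracts seven from the number: 17 − 14 = 3.
That makes a doubly augmented seventeenth a compound doubly augmented third — 2 octaves plus a doubly augmented third.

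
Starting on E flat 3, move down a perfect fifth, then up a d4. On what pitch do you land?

D double-flat 3

Down a perfect fifth from Eb3: Ab2 (7 semitones down).
A diminished fourth up from Ab2 is Dbb3.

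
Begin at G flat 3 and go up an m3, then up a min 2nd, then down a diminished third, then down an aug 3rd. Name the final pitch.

F double-flat 3

A minor third up from Gb3 is Bbb3.
A minor second up from Bbb3 is Cbb4.
Down a diminished third from Cbb4: Ab3 (2 semitones down).
Ab3 down an augmented third → Fbb3 (5 semitones).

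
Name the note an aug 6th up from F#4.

Counting six letter names up from F lands on D.
An augmented sixth spans 10 semitones, so from F#4 the target pitch is D##5.

D##5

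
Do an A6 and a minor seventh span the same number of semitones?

Both span 10 semitones: an augmented sixth and a minor seventh are the same chromatic distance.

Yes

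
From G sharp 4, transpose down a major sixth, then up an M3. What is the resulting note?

Down a major sixth from G#4: B3 (9 semitones down).
B3 up a major third → D#4 (4 semitones).

D sharp 4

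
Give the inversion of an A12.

First reduce the compound augmented twelfth to its simple form, an augmented fifth.
Inverted interval numbers add to nine, so a fifth pairs with a fourth (5 + 4 = 9).
And augmented becomes diminished under inversion, so we get a diminished fourth.

diminished 4th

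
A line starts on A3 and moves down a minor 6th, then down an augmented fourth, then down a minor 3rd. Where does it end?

E2

A minor sixth down from A3 is C#3.
Down an augmented fourth from C#3: G2 (6 semitones down).
G2 down a minor third → E2 (3 semitones).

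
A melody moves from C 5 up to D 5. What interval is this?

C to D spans two letter names (C-D) — that makes it a second of some quality.
Counting semitones, C5→D5 is 2, which is the major second.

major 2nd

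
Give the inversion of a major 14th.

minor second

First reduce the compound major fourteenth to its simple form, a major seventh.
Inverted interval numbers add to nine, so a seventh pairs with a second (7 + 2 = 9).
The quality also flips — major becomes minor — giving a minor second.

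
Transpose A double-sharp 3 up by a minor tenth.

Three letters up from A (plus an octave) reaches C.
Moving 15 semitones up from A##3 (the size of a minor tenth) reaches C##5.

C double-sharp 5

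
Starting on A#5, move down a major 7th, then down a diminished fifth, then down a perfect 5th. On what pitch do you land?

Down a major seventh from A#5: B4 (11 semitones down).
B4 down a diminished fifth → E#4 (6 semitones).
A perfect fifth down from E#4 is A#3.

A#3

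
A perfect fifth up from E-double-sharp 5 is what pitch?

B-double-sharp 5

Counting five letter names up from E lands on B.
Moving 7 semitones up from E##5 (the size of a perfect fifth) reaches B##5.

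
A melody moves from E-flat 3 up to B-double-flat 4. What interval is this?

E to B spans five letter names (E-F-G-A-B), plus an octave: a twelfth.
Eb3 to Bbb4 spans 18 semitones — one semitone narrower than the perfect twelfth (19) — giving a diminished twelfth.
(Equivalently, a compound diminished fifth: a diminished fifth plus an octave.)

diminished twelfth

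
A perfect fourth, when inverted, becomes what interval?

Inverted interval numbers add to nine, so a fourth pairs with a fifth (4 + 5 = 9).
Quality inverts too: perfect stays perfect. That makes the inversion a perfect fifth.

perfect 5th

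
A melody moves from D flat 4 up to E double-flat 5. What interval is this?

D to E spans two letter names (D-E), plus an octave — that makes it a ninth of some quality.
At 13 semitones, Db4→Ebb5 falls one short of a major ninth: minor.
(Equivalently, a compound minor second: a minor second plus an octave.)

minor ninth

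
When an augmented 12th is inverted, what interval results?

diminished fourth

First reduce the compound augmented twelfth to its simple form, an augmented fifth.
The rule of nine gives the new number: 9 − 5 = 4, so a fifth becomes a fourth.
The quality also flips — augmented becomes diminished — giving a diminished fourth.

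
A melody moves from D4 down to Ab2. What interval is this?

augmented 11th

Descending from D4 to Ab2 is the same interval as ascending Ab2 to D4.
A to D spans four letter names (A-B-C-D), plus an octave, so the interval is some kind of eleventh.
The perfect eleventh is 17 semitones; here we have 18, one semitone wider: augmented.
(Equivalently, a compound augmented fourth: an augmented fourth plus an octave.)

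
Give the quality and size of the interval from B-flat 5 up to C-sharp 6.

B to C spans two letter names (B-C) — that makes it a second of some quality.
Bb5 to C#6 spans 3 semitones — one semitone wider than the major second (2) — giving an augmented second.

augmented 2nd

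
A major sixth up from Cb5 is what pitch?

Ab5

Six letter names up from C: A.
A major sixth is 9 semitones; 9 semitones up from Cb5 gives Ab5.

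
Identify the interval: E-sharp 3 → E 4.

diminished 8th

E to E is the same letter name, plus an octave: an octave.
E#3 to E4 spans 11 semitones — one semitone narrower than the perfect octave (12) — giving a diminished octave.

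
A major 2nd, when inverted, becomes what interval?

minor seventh

The rule of nine gives the new number: 9 − 2 = 7, so a second becomes a seventh.
And major becomes minor under inversion, so we get a minor seventh.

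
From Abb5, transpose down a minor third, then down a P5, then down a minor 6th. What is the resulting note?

Down a minor third from Abb5: Fb5 (3 semitones down).
Down a perfect fifth from Fb5: Bbb4 (7 semitones down).
Bbb4 down a minor sixth → Db4 (8 semitones).

Db4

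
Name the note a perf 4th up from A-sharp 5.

Counting four letter names up from A lands on D.
Moving 5 semitones up from A#5 (the size of a perfect fourth) reaches D#6.

D-sharp 6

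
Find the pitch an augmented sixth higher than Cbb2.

Ab2

The sixth takes the letter from C up to A.
An augmented sixth is 10 semitones; 10 semitones up from Cbb2 gives Ab2.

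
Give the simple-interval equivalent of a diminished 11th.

diminished fourth

Take out an octave (7 from the number): 11 − 7 = 4.
So a diminished eleventh is an octave plus a diminished fourth. The quality is unchanged.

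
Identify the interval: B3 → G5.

B to G spans six letter names (B-C-D-E-F-G), plus an octave: a thirteenth.
B3 to G5 is 20 semitones, a half step short of the major thirteenth (21), so this is minor.
(Equivalently, a compound minor sixth: a minor sixth plus an octave.)

m13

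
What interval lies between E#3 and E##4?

augmented octave

E to E is the same letter name, plus an octave: an octave.
A perfect octave would be 12 semitones; E#3 to E##4 is 13, one semitone wider, so the interval is augmented.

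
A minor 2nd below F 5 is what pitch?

Counting two letter names down from F lands on E.
A minor second is 1 semitone; 1 semitone down from F5 gives E5.

E 5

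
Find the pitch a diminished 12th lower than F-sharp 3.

Five letters down from F (plus an octave) reaches B.
A diminished twelfth is 18 semitones; 18 semitones down from F#3 gives B#1.

B-sharp 1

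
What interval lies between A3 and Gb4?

diminished 7th

A to G spans seven letter names (A-B-C-D-E-F-G), so the interval is some kind of seventh.
The major seventh is 11 semitones; here we have 9, two semitones narrower: diminished.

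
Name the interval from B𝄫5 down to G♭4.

Descending from Bbb5 to Gb4 is the same interval as ascending Gb4 to Bbb5.
G to B spans three letter names (G-A-B), plus an octave, so the interval is some kind of tenth.
A major tenth would be 16 semitones, but Gb4 to Bbb5 is 15 — one semitone narrower, making it a minor tenth.
(Equivalently, a compound minor third: a minor third plus an octave.)

m10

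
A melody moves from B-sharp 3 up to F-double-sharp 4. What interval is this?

B to F spans five letter names (B-C-D-E-F): a fifth.
Counting semitones, B#3→F##4 is 7, which is the perfect fifth.

perfect fifth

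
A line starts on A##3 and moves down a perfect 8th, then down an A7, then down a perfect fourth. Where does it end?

A##3 down a perfect octave → A##2 (12 semitones).
An augmented seventh down from A##2 is B1.
B1 down a perfect fourth → F#1 (5 semitones).

F#1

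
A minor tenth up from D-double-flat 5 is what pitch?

Counting three letter names plus an octave up from D lands on F.
Moving 15 semitones up from Dbb5 (the size of a minor tenth) reaches Fbb6.

F-double-flat 6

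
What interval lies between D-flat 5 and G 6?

A11

D to G spans four letter names (D-E-F-G), plus an octave, so the interval is some kind of eleventh.
A perfect eleventh would be 17 semitones; Db5 to G6 is 18, one semitone wider, so the interval is augmented.
(Equivalently, a compound augmented fourth: an augmented fourth plus an octave.)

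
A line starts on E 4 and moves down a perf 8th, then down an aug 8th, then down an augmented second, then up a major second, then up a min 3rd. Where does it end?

G double-flat 2

E4 down a perfect octave → E3 (12 semitones).
An augmented octave down from E3 is Eb2.
An augmented second down from Eb2 is Dbb2.
Dbb2 up a major second → Ebb2 (2 semitones).
A minor third up from Ebb2 is Gbb2.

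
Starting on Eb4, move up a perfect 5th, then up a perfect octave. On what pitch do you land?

Eb4 up a perfect fifth → Bb4 (7 semitones).
Bb4 up a perfect octave → Bb5 (12 semitones).

Bb5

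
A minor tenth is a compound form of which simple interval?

Take out an octave (7 from the number): 10 − 7 = 3.
So a minor tenth is an octave plus a minor third. The quality is unchanged.

minor 3rd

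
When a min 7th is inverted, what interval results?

Inverted interval numbers add to nine, so a seventh pairs with a second (7 + 2 = 9).
Quality inverts too: minor becomes major. That makes the inversion a major second.

major second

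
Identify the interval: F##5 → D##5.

Descending from F##5 to D##5 is the same interval as ascending D##5 to F##5.
D to F spans three letter names (D-E-F): a third.
At 3 semitones, D##5→F##5 falls one short of a major third: minor.

m3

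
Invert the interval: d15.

First reduce the compound diminished fifteenth to its simple form, a diminished octave.
Interval numbers invert to sum to nine: 8 + 1 = 9, so an octave inverts to a unison.
The quality also flips — diminished becomes augmented — giving an augmented unison.

augmented 1st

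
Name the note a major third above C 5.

The third takes the letter from C up to E.
A major third spans 4 semitones, so from C5 the target pitch is E5.

E 5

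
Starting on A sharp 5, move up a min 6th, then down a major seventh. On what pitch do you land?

Up a minor sixth from A#5: F#6 (8 semitones up).
Down a major seventh from F#6: G5 (11 semitones down).

G 5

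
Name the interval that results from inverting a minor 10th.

major sixth

First reduce the compound minor tenth to its simple form, a minor third.
The rule of nine gives the new number: 9 − 3 = 6, so a third becomes a sixth.
The quality also flips — minor becomes major — giving a major sixth.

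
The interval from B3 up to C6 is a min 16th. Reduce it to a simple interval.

minor 2nd

Each octave removed subtracts seven from the number: 16 − 14 = 2.
Quality carries through unchanged, so the simple form is a minor second.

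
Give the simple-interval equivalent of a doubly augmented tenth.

Subtracting seven from the interval number removes an octave: 10 − 7 = 3.
So a doubly augmented tenth is an octave plus a doubly augmented third. The quality is unchanged.

doubly augmented 3rd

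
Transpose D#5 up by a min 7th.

C#6

Counting seven letter names up from D lands on C.
A minor seventh is 10 semitones; 10 semitones up from D#5 gives C#6.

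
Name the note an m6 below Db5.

F4

The sixth takes the letter from D down to F.
A minor sixth is 8 semitones; 8 semitones down from Db5 gives F4.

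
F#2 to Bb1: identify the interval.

Descending from F#2 to Bb1 is the same interval as ascending Bb1 to F#2.
B to F spans five letter names (B-C-D-E-F): a fifth.
Bb1 to F#2 spans 8 semitones — one semitone wider than the perfect fifth (7) — giving an augmented fifth.

augmented fifth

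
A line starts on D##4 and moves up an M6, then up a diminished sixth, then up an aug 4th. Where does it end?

D##4 up a major sixth → B##4 (9 semitones).
A diminished sixth up from B##4 is G#5.
Up an augmented fourth from G#5: C##6 (6 semitones up).

C##6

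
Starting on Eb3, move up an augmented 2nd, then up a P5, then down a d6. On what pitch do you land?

E##3

An augmented second up from Eb3 is F#3.
Up a perfect fifth from F#3: C#4 (7 semitones up).
A diminished sixth down from C#4 is E##3.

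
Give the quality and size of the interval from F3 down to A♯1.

diminished 13th

Descending from F3 to A#1 is the same interval as ascending A#1 to F3.
A to F spans six letter names (A-B-C-D-E-F), plus an octave, so the interval is some kind of thirteenth.
A#1 to F3 spans 19 semitones — two semitones narrower than the major thirteenth (21) — giving a diminished thirteenth.
(Equivalently, a compound diminished sixth: a diminished sixth plus an octave.)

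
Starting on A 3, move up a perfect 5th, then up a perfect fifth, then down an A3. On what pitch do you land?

G flat 4

A3 up a perfect fifth → E4 (7 semitones).
A perfect fifth up from E4 is B4.
Down an augmented third from B4: Gb4 (5 semitones down).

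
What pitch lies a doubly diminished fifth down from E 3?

A-double-sharp 2

The fifth takes the letter from E down to A.
A doubly diminished fifth spans 5 semitones, so from E3 the target pitch is A##2.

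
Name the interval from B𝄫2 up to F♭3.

P5

B to F spans five letter names (B-C-D-E-F) — that makes it a fifth of some quality.
Bbb2 to Fb3 is 7 semitones, matching the perfect fifth exactly, so the quality is perfect.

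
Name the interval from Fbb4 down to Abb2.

Descending from Fbb4 to Abb2 is the same interval as ascending Abb2 to Fbb4.
A to F spans six letter names (A-B-C-D-E-F), plus an octave, so the interval is some kind of thirteenth.
At 20 semitones, Abb2→Fbb4 falls one short of a major thirteenth: minor.
(Equivalently, a compound minor sixth: a minor sixth plus an octave.)

m13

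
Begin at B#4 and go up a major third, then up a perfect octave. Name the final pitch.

Up a major third from B#4: D##5 (4 semitones up).
Up a perfect octave from D##5: D##6 (12 semitones up).

D##6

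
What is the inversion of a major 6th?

m3

Inverted interval numbers add to nine, so a sixth pairs with a third (6 + 3 = 9).
And major becomes minor under inversion, so we get a minor third.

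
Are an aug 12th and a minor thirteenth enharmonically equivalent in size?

Yes

An augmented twelfth = 20 semitones = a minor thirteenth; enharmonically equal.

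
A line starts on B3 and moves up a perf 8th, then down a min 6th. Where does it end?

D#4

A perfect octave up from B3 is B4.
Down a minor sixth from B4: D#4 (8 semitones down).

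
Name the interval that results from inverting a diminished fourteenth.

augmented second

First reduce the compound diminished fourteenth to its simple form, a diminished seventh.
The rule of nine gives the new number: 9 − 7 = 2, so a seventh becomes a second.
And diminished becomes augmented under inversion, so we get an augmented second.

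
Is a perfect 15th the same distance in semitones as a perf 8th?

A perfect fifteenth spans 24 semitones; a perfect octave spans 12 semitones. They differ by 12.

No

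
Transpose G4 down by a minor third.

E4

Counting three letter names down from G lands on E.
Moving 3 semitones down from G4 (the size of a minor third) reaches E4.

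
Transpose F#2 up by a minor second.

G2

Counting two letter names up from F lands on G.
A minor second is 1 semitone; 1 semitone up from F#2 gives G2.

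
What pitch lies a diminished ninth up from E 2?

Counting two letter names plus an octave up from E lands on F.
A diminished ninth is 12 semitones; 12 semitones up from E2 gives Fb3.

F flat 3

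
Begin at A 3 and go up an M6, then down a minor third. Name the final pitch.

D sharp 4

Up a major sixth from A3: F#4 (9 semitones up).
Down a minor third from F#4: D#4 (3 semitones down).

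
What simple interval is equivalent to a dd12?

Subtracting seven from the interval number removes an octave: 12 − 7 = 5.
Quality carries through unchanged, so the simple form is a doubly diminished fifth.

doubly diminished 5th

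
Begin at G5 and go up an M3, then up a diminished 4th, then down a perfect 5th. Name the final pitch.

A major third up from G5 is B5.
B5 up a diminished fourth → Eb6 (4 semitones).
Eb6 down a perfect fifth → Ab5 (7 semitones).

Ab5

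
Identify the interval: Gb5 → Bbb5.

G to B spans three letter names (G-A-B): a third.
A major third would be 4 semitones, but Gb5 to Bbb5 is 3 — one semitone narrower, making it a minor third.

minor third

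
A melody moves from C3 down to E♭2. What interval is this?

major 6th

Descending from C3 to Eb2 is the same interval as ascending Eb2 to C3.
E to C spans six letter names (E-F-G-A-B-C) — that makes it a sixth of some quality.
Counting semitones, Eb2→C3 is 9, which is the major sixth.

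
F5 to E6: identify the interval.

F to E spans seven letter names (F-G-A-B-C-D-E), so the interval is some kind of seventh.
The major seventh spans 11 semitones, and F5 to E6 is exactly 11 semitones — so this is a major seventh.

major seventh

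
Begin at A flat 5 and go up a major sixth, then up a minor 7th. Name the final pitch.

E flat 7

Up a major sixth from Ab5: F6 (9 semitones up).
F6 up a minor seventh → Eb7 (10 semitones).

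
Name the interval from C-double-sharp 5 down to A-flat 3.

Descending from C##5 to Ab3 is the same interval as ascending Ab3 to C##5.
A to C spans three letter names (A-B-C), plus an octave: a tenth.
Ab3 to C##5 spans 18 semitones — two semitones wider than the major tenth (16) — giving a doubly augmented tenth.
(Equivalently, a compound doubly augmented third: a doubly augmented third plus an octave.)

AA10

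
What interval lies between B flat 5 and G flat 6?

minor sixth

B to G spans six letter names (B-C-D-E-F-G) — that makes it a sixth of some quality.
Bb5 to Gb6 is 8 semitones, a half step short of the major sixth (9), so this is minor.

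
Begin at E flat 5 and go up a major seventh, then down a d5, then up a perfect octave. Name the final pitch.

G sharp 6

Up a major seventh from Eb5: D6 (11 semitones up).
A diminished fifth down from D6 is G#5.
A perfect octave up from G#5 is G#6.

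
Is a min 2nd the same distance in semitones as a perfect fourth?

A minor second spans 1 semitone; a perfect fourth spans 5 semitones. They differ by 4.

No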